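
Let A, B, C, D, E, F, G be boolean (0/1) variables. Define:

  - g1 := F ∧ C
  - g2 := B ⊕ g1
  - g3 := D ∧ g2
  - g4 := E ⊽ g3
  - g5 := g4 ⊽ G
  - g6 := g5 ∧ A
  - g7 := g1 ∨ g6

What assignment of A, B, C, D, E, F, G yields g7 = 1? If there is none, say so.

A=0, B=0, C=1, D=0, E=0, F=1, G=0

g7 = g1 ∨ g6 must be 1, so at least one of g1, g6 is 1.
Check with A=0, B=0, C=1, D=0, E=0, F=1, G=0:
g1 = F ∧ C = 1 ∧ 1 = 1
g2 = B ⊕ g1 = 0 ⊕ 1 = 1
g3 = D ∧ g2 = 0 ∧ 1 = 0
g4 = E ⊽ g3 = 0 ⊽ 0 = 1
g5 = g4 ⊽ G = 1 ⊽ 0 = 0
g6 = g5 ∧ A = 0 ∧ 0 = 0
g7 = g1 ∨ g6 = 1 ∨ 0 = 1
So g7 = 1 as required.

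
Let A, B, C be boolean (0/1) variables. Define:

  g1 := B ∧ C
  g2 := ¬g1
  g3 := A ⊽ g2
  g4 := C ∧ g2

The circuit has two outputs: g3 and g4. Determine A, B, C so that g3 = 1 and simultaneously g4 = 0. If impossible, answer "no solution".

A=0, B=1, C=1

Check with A=0, B=1, C=1:
g1 = B ∧ C = 1 ∧ 1 = 1
g2 = ¬g1 = ¬1 = 0
g3 = A ⊽ g2 = 0 ⊽ 0 = 1
g4 = C ∧ g2 = 1 ∧ 0 = 0
So g3 = 1 and g4 = 0.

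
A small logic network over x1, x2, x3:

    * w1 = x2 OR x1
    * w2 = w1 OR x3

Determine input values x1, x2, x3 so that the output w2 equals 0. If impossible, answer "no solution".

x1=0, x2=0, x3=0

w2 = w1 OR x3 must be 0, so both w1 = 0 and x3 = 0.
w1 = x2 OR x1 must be 0, so both x2 = 0 and x1 = 0.
Check with x1=0, x2=0, x3=0:
w1 = x2 OR x1 = 0 OR 0 = 0
w2 = w1 OR x3 = 0 OR 0 = 0
So w2 = 0 as required.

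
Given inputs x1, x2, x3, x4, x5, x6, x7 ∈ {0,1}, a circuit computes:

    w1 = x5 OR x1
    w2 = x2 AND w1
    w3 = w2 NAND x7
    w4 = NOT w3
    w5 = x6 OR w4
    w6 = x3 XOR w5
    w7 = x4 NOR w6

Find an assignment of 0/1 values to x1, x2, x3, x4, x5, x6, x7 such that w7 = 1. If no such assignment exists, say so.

x1=1, x2=0, x3=0, x4=0, x5=0, x6=0, x7=0

w7 = x4 NOR w6 must be 1, so both x4 = 0 and w6 = 0.
w6 = x3 XOR w5 must be 0, so x3 and w5 are equal.
Check with x1=1, x2=0, x3=0, x4=0, x5=0, x6=0, x7=0:
w1 = x5 OR x1 = 0 OR 1 = 1
w2 = x2 AND w1 = 0 AND 1 = 0
w3 = w2 NAND x7 = 0 NAND 0 = 1
w4 = NOT w3 = NOT 1 = 0
w5 = x6 OR w4 = 0 OR 0 = 0
w6 = x3 XOR w5 = 0 XOR 0 = 0
w7 = x4 NOR w6 = 0 NOR 0 = 1
So w7 = 1 as required.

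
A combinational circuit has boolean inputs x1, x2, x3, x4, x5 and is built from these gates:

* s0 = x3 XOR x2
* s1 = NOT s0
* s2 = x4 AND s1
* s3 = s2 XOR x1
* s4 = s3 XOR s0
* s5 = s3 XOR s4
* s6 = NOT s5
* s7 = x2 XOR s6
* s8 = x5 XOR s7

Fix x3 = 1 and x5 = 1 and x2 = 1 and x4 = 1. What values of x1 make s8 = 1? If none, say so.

x1=0

Check with x3 = 1 and x5 = 1 and x2 = 1 and x4 = 1 and x1=0:
s0 = x3 XOR x2 = 1 XOR 1 = 0
s1 = NOT s0 = NOT 0 = 1
s2 = x4 AND s1 = 1 AND 1 = 1
s3 = s2 XOR x1 = 1 XOR 0 = 1
s4 = s3 XOR s0 = 1 XOR 0 = 1
s5 = s3 XOR s4 = 1 XOR 1 = 0
s6 = NOT s5 = NOT 0 = 1
s7 = x2 XOR s6 = 1 XOR 1 = 0
s8 = x5 XOR s7 = 1 XOR 0 = 1
So s8 = 1.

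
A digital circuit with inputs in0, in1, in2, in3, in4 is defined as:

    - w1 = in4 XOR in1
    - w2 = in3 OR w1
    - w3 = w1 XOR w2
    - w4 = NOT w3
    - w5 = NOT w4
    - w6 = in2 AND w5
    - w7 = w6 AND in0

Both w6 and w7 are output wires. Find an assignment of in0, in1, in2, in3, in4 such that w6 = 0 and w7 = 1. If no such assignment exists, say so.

Across all 32 input combinations, none give both w6 = 0 and w7 = 1.

no solution exists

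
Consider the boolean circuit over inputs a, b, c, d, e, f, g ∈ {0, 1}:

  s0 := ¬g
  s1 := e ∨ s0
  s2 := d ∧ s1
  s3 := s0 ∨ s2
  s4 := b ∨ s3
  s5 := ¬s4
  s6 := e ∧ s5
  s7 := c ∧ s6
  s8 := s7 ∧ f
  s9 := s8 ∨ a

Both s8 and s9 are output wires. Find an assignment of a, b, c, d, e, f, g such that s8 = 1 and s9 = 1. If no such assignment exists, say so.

a=1 b=0 c=1 d=0 e=1 f=1 g=1

Check with a=1 b=0 c=1 d=0 e=1 f=1 g=1:
s0 = ¬g = ¬1 = 0
s1 = e ∨ s0 = 1 ∨ 0 = 1
s2 = d ∧ s1 = 0 ∧ 1 = 0
s3 = s0 ∨ s2 = 0 ∨ 0 = 0
s4 = b ∨ s3 = 0 ∨ 0 = 0
s5 = ¬s4 = ¬0 = 1
s6 = e ∧ s5 = 1 ∧ 1 = 1
s7 = c ∧ s6 = 1 ∧ 1 = 1
s8 = s7 ∧ f = 1 ∧ 1 = 1
s9 = s8 ∨ a = 1 ∨ 1 = 1
So s8 = 1 and s9 = 1.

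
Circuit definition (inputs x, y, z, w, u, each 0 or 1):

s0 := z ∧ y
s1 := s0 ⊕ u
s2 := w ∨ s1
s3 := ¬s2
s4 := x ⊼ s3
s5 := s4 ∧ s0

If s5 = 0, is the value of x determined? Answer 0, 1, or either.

Both values of x occur among assignments with s5 = 0:
  x=0: x=0, y=0, z=0, w=0, u=0
  x=1: x=1, y=0, z=0, w=0, u=0

either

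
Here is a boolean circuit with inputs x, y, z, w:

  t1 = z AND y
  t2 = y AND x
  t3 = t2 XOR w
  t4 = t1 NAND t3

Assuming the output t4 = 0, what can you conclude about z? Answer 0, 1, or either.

t4 = t1 NAND t3 must be 0, so both t1 = 1 and t3 = 1.
Every assignment with t4 = 0 has z = 1; there are 2 such assignment(s).
  x=0, y=1, z=1, w=1
  x=1, y=1, z=1, w=0

1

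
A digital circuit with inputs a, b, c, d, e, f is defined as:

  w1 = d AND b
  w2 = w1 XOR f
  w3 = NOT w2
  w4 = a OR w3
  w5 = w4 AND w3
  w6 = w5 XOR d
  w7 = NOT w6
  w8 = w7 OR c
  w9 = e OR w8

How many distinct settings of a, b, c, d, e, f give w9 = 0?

w9 = e OR w8 must be 0, so both e = 0 and w8 = 0.
w8 = w7 OR c must be 0, so both w7 = 0 and c = 0.
Enumerating the 64 input combinations, 8 give w9 = 0 and 56 give w9 = 1.

8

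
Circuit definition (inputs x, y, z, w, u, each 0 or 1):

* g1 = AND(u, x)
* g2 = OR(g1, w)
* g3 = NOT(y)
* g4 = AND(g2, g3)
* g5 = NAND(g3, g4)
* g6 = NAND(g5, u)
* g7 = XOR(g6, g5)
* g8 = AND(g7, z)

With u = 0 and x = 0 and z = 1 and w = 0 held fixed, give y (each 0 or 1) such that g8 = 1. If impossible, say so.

With u = 0 and x = 0 and z = 1 and w = 0 fixed, none of the 2 settings of y give g8 = 1.
For example, with y=0:
g1 = AND(u, x) = AND(0, 0) = 0
g2 = OR(g1, w) = OR(0, 0) = 0
g3 = NOT(y) = NOT 0 = 1
g4 = AND(g2, g3) = AND(0, 1) = 0
g5 = NAND(g3, g4) = NAND(1, 0) = 1
g6 = NAND(g5, u) = NAND(1, 0) = 1
g7 = XOR(g6, g5) = XOR(1, 1) = 0
g8 = AND(g7, z) = AND(0, 1) = 0
giving g8 = 0 ≠ 1.

no solution exists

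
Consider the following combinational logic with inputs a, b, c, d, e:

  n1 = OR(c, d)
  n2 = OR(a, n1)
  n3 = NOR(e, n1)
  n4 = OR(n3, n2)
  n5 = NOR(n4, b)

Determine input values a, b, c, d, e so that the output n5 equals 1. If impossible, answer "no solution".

Check with a=0 b=0 c=0 d=0 e=1:
n1 = OR(c, d) = OR(0, 0) = 0
n2 = OR(a, n1) = OR(0, 0) = 0
n3 = NOR(e, n1) = NOR(1, 0) = 0
n4 = OR(n3, n2) = OR(0, 0) = 0
n5 = NOR(n4, b) = NOR(0, 0) = 1
So n5 = 1 as required.

a=0 b=0 c=0 d=0 e=1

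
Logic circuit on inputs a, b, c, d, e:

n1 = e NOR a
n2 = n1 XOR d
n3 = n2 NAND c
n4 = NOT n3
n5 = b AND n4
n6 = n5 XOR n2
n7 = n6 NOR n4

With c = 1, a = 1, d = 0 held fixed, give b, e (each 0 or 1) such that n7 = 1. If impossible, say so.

b=1, e=0

n7 = n6 NOR n4 must be 1, so both n6 = 0 and n4 = 0.
n6 = n5 XOR n2 must be 0, so n5 and n2 are equal.
Check with c = 1, a = 1, d = 0 and b=1, e=0:
n1 = e NOR a = 0 NOR 1 = 0
n2 = n1 XOR d = 0 XOR 0 = 0
n3 = n2 NAND c = 0 NAND 1 = 1
n4 = NOT n3 = NOT 1 = 0
n5 = b AND n4 = 1 AND 0 = 0
n6 = n5 XOR n2 = 0 XOR 0 = 0
n7 = n6 NOR n4 = 0 NOR 0 = 1
So n7 = 1.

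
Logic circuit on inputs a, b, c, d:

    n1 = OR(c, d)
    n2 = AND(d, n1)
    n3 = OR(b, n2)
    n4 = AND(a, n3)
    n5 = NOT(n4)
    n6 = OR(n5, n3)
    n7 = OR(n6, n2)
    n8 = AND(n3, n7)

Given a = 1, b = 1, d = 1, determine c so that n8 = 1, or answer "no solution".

c=0

Check with a = 1, b = 1, d = 1 and c=0:
n1 = OR(c, d) = OR(0, 1) = 1
n2 = AND(d, n1) = AND(1, 1) = 1
n3 = OR(b, n2) = OR(1, 1) = 1
n4 = AND(a, n3) = AND(1, 1) = 1
n5 = NOT(n4) = NOT 1 = 0
n6 = OR(n5, n3) = OR(0, 1) = 1
n7 = OR(n6, n2) = OR(1, 1) = 1
n8 = AND(n3, n7) = AND(1, 1) = 1
So n8 = 1.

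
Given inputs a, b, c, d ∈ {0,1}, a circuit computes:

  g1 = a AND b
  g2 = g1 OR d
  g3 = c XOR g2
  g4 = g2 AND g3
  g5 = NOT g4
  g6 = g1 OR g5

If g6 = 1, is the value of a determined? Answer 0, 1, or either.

Both values of a occur among assignments with g6 = 1:
  a=0: a=0, b=0, c=0, d=0
  a=1: a=1, b=0, c=0, d=0

either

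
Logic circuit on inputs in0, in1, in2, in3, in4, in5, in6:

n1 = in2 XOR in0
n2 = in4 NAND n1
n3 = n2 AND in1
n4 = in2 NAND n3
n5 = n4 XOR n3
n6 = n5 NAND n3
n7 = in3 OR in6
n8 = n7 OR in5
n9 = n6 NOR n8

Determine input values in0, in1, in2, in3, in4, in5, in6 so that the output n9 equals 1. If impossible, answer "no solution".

in0=0 in1=1 in2=1 in3=0 in4=0 in5=0 in6=0

n9 = n6 NOR n8 must be 1, so both n6 = 0 and n8 = 0.
n6 = n5 NAND n3 must be 0, so both n5 = 1 and n3 = 1.
Check with in0=0 in1=1 in2=1 in3=0 in4=0 in5=0 in6=0:
n1 = in2 XOR in0 = 1 XOR 0 = 1
n2 = in4 NAND n1 = 0 NAND 1 = 1
n3 = n2 AND in1 = 1 AND 1 = 1
n4 = in2 NAND n3 = 1 NAND 1 = 0
n5 = n4 XOR n3 = 0 XOR 1 = 1
n6 = n5 NAND n3 = 1 NAND 1 = 0
n7 = in3 OR in6 = 0 OR 0 = 0
n8 = n7 OR in5 = 0 OR 0 = 0
n9 = n6 NOR n8 = 0 NOR 0 = 1
So n9 = 1 as required.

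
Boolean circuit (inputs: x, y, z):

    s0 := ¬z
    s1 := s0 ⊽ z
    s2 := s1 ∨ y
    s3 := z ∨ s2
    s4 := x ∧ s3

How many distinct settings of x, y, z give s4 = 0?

s4 = x ∧ s3 must be 0, so at least one of x, s3 is 0.
Satisfying assignments:
  x=0, y=0, z=0
  x=0, y=0, z=1
  x=0, y=1, z=0
  x=0, y=1, z=1
  x=1, y=0, z=0

5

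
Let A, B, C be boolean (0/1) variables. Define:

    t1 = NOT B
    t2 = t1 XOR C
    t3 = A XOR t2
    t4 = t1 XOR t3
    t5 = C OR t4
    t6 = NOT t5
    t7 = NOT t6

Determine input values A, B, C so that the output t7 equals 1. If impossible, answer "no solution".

t7 = NOT t6 must be 1, so t6 = 0.
t6 = NOT t5 must be 0, so t5 = 1.
Check with A=0, B=0, C=1:
t1 = NOT B = NOT 0 = 1
t2 = t1 XOR C = 1 XOR 1 = 0
t3 = A XOR t2 = 0 XOR 0 = 0
t4 = t1 XOR t3 = 1 XOR 0 = 1
t5 = C OR t4 = 1 OR 1 = 1
t6 = NOT t5 = NOT 1 = 0
t7 = NOT t6 = NOT 0 = 1
So t7 = 1 as required.

A=0, B=0, C=1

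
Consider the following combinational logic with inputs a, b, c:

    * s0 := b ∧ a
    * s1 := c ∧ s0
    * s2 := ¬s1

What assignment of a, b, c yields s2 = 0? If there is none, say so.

a=1, b=1, c=1

Check with a=1, b=1, c=1:
s0 = b ∧ a = 1 ∧ 1 = 1
s1 = c ∧ s0 = 1 ∧ 1 = 1
s2 = ¬s1 = ¬1 = 0
So s2 = 0 as required.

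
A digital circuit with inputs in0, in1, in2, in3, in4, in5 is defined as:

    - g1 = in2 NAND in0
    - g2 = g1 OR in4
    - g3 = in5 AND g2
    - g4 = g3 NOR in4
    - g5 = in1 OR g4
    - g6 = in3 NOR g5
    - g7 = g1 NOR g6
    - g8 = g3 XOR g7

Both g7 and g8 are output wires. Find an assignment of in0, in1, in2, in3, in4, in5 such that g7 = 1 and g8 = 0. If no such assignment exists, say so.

Check with in0=1 in1=0 in2=1 in3=1 in4=1 in5=1:
g1 = in2 NAND in0 = 1 NAND 1 = 0
g2 = g1 OR in4 = 0 OR 1 = 1
g3 = in5 AND g2 = 1 AND 1 = 1
g4 = g3 NOR in4 = 1 NOR 1 = 0
g5 = in1 OR g4 = 0 OR 0 = 0
g6 = in3 NOR g5 = 1 NOR 0 = 0
g7 = g1 NOR g6 = 0 NOR 0 = 1
g8 = g3 XOR g7 = 1 XOR 1 = 0
So g7 = 1 and g8 = 0.

in0=1 in1=0 in2=1 in3=1 in4=1 in5=1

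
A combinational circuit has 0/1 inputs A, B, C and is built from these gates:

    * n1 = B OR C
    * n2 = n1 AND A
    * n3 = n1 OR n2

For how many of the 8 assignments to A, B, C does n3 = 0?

n3 = n1 OR n2 must be 0, so both n1 = 0 and n2 = 0.
n1 = B OR C must be 0, so both B = 0 and C = 0.
Enumerating the 8 input combinations, 2 give n3 = 0 and 6 give n3 = 1.

2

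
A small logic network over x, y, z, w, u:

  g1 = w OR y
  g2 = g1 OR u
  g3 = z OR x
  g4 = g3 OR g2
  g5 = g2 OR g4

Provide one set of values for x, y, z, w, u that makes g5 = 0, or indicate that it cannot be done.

g5 = g2 OR g4 must be 0, so both g2 = 0 and g4 = 0.
g2 = g1 OR u must be 0, so both g1 = 0 and u = 0.
g4 = g3 OR g2 must be 0, so both g3 = 0 and g2 = 0.
Check with x=0 y=0 z=0 w=0 u=0:
g1 = w OR y = 0 OR 0 = 0
g2 = g1 OR u = 0 OR 0 = 0
g3 = z OR x = 0 OR 0 = 0
g4 = g3 OR g2 = 0 OR 0 = 0
g5 = g2 OR g4 = 0 OR 0 = 0
So g5 = 0 as required.

x=0 y=0 z=0 w=0 u=0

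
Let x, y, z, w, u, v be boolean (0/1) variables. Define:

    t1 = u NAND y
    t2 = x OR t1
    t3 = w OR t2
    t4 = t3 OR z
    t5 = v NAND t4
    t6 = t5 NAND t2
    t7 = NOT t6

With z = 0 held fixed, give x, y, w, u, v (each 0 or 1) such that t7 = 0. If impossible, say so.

t7 = NOT t6 must be 0, so t6 = 1.
t6 = t5 NAND t2 must be 1, so at least one of t5, t2 is 0.
Check with z = 0 and x=0, y=0, w=1, u=1, v=1:
t1 = u NAND y = 1 NAND 0 = 1
t2 = x OR t1 = 0 OR 1 = 1
t3 = w OR t2 = 1 OR 1 = 1
t4 = t3 OR z = 1 OR 0 = 1
t5 = v NAND t4 = 1 NAND 1 = 0
t6 = t5 NAND t2 = 0 NAND 1 = 1
t7 = NOT t6 = NOT 1 = 0
So t7 = 0.

x=0, y=0, w=1, u=1, v=1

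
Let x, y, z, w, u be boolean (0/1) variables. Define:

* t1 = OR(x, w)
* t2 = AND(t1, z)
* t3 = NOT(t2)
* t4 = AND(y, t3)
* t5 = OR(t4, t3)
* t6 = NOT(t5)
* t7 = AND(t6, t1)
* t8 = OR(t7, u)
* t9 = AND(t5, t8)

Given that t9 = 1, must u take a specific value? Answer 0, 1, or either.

1

t9 = AND(t5, t8) must be 1, so both t5 = 1 and t8 = 1.
Every assignment with t9 = 1 has u = 1; there are 10 such assignment(s).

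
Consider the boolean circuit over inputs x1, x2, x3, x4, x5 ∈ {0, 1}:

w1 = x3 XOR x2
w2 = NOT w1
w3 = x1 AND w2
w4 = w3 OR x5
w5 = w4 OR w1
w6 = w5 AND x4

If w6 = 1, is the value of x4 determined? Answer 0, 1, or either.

w6 = w5 AND x4 must be 1, so both w5 = 1 and x4 = 1.
Every assignment with w6 = 1 has x4 = 1; there are 14 such assignment(s).

1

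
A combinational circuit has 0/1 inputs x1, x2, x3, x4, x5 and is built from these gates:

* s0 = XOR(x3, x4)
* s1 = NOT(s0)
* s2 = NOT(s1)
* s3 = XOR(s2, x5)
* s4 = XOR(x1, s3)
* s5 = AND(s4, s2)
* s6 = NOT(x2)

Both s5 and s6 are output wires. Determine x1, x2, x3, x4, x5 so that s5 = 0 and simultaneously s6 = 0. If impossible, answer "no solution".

Check with x1=1 x2=1 x3=0 x4=0 x5=0:
s0 = XOR(x3, x4) = XOR(0, 0) = 0
s1 = NOT(s0) = NOT 0 = 1
s2 = NOT(s1) = NOT 1 = 0
s3 = XOR(s2, x5) = XOR(0, 0) = 0
s4 = XOR(x1, s3) = XOR(1, 0) = 1
s5 = AND(s4, s2) = AND(1, 0) = 0
s6 = NOT(x2) = NOT 1 = 0
So s5 = 0 and s6 = 0.

x1=1 x2=1 x3=0 x4=0 x5=0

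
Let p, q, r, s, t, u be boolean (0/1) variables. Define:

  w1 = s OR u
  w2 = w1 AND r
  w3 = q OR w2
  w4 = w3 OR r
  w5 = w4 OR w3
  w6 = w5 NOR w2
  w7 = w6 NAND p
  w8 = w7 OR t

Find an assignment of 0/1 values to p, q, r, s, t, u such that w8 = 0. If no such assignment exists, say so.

p=1 q=0 r=0 s=1 t=0 u=0

w8 = w7 OR t must be 0, so both w7 = 0 and t = 0.
Check with p=1 q=0 r=0 s=1 t=0 u=0:
w1 = s OR u = 1 OR 0 = 1
w2 = w1 AND r = 1 AND 0 = 0
w3 = q OR w2 = 0 OR 0 = 0
w4 = w3 OR r = 0 OR 0 = 0
w5 = w4 OR w3 = 0 OR 0 = 0
w6 = w5 NOR w2 = 0 NOR 0 = 1
w7 = w6 NAND p = 1 NAND 1 = 0
w8 = w7 OR t = 0 OR 0 = 0
So w8 = 0 as required.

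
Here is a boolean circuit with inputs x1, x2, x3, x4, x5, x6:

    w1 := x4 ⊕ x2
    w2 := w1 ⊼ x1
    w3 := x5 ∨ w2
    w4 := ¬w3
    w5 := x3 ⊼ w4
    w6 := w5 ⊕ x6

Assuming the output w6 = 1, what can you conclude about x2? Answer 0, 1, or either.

either

Both values of x2 occur among assignments with w6 = 1:
  x2=0: x1=0, x2=0, x3=0, x4=0, x5=0, x6=0
  x2=1: x1=0, x2=1, x3=0, x4=0, x5=0, x6=0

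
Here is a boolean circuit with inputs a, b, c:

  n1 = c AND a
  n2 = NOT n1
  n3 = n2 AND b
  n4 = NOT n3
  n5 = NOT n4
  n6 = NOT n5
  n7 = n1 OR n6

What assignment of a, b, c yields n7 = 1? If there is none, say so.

n7 = n1 OR n6 must be 1, so at least one of n1, n6 is 1.
Check with a=1, b=0, c=0:
n1 = c AND a = 0 AND 1 = 0
n2 = NOT n1 = NOT 0 = 1
n3 = n2 AND b = 1 AND 0 = 0
n4 = NOT n3 = NOT 0 = 1
n5 = NOT n4 = NOT 1 = 0
n6 = NOT n5 = NOT 0 = 1
n7 = n1 OR n6 = 0 OR 1 = 1
So n7 = 1 as required.

a=1, b=0, c=0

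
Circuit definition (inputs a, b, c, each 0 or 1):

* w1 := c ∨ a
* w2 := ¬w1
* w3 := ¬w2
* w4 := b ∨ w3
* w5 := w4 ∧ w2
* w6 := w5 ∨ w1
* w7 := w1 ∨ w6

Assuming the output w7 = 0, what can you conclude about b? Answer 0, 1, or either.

0

w7 = w1 ∨ w6 must be 0, so both w1 = 0 and w6 = 0.
Every assignment with w7 = 0 has b = 0; there are 1 such assignment(s).
  a=0, b=0, c=0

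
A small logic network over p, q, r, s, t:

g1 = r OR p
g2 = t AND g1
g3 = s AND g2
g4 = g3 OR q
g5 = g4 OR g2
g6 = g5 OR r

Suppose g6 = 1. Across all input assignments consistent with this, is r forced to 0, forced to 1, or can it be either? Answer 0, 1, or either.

either

Both values of r occur among assignments with g6 = 1:
  r=0: p=0, q=1, r=0, s=0, t=0
  r=1: p=0, q=0, r=1, s=0, t=0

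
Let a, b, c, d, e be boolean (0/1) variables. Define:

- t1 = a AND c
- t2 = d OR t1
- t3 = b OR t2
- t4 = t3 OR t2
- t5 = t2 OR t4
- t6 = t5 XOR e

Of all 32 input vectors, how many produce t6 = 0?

t6 = t5 XOR e must be 0, so t5 and e are equal.
Enumerating the 32 input combinations, 16 give t6 = 0 and 16 give t6 = 1.

16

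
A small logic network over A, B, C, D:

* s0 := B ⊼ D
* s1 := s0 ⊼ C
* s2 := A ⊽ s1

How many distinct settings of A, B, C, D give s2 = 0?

13

s2 = A ⊽ s1 must be 0, so at least one of A, s1 is 1.
Enumerating the 16 input combinations, 13 give s2 = 0 and 3 give s2 = 1.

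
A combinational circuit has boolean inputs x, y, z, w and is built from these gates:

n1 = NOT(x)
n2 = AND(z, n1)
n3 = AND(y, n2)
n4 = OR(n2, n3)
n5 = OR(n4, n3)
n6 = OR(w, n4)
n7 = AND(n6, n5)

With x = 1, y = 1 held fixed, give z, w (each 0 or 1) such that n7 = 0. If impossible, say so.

z=0, w=1

n7 = AND(n6, n5) must be 0, so at least one of n6, n5 is 0.
Check with x = 1, y = 1 and z=0, w=1:
n1 = NOT(x) = NOT 1 = 0
n2 = AND(z, n1) = AND(0, 0) = 0
n3 = AND(y, n2) = AND(1, 0) = 0
n4 = OR(n2, n3) = OR(0, 0) = 0
n5 = OR(n4, n3) = OR(0, 0) = 0
n6 = OR(w, n4) = OR(1, 0) = 1
n7 = AND(n6, n5) = AND(1, 0) = 0
So n7 = 0.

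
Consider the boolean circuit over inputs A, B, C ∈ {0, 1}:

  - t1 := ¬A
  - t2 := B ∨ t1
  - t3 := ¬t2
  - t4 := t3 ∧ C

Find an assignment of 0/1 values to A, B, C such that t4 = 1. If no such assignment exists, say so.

t4 = t3 ∧ C must be 1, so both t3 = 1 and C = 1.
t3 = ¬t2 must be 1, so t2 = 0.
Check with A=1, B=0, C=1:
t1 = ¬A = ¬1 = 0
t2 = B ∨ t1 = 0 ∨ 0 = 0
t3 = ¬t2 = ¬0 = 1
t4 = t3 ∧ C = 1 ∧ 1 = 1
So t4 = 1 as required.

A=1, B=0, C=1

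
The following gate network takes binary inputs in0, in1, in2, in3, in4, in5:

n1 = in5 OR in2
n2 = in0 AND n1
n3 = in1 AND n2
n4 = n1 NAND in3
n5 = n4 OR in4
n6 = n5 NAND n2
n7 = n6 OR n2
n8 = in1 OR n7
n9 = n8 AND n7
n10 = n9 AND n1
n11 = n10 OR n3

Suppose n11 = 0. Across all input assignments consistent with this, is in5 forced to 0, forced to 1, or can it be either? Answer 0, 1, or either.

n11 = n10 OR n3 must be 0, so both n10 = 0 and n3 = 0.
Every assignment with n11 = 0 has in5 = 0; there are 16 such assignment(s).

0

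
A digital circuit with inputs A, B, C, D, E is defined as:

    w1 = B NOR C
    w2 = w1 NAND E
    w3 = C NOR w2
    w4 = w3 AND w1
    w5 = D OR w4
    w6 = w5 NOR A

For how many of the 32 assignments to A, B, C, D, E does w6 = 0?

25

w6 = w5 NOR A must be 0, so at least one of w5, A is 1.
Enumerating the 32 input combinations, 25 give w6 = 0 and 7 give w6 = 1.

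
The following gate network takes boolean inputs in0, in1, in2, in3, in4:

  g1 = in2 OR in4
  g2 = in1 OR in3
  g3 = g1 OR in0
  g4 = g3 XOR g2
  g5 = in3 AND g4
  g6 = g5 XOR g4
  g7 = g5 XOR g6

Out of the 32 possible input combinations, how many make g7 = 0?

22

g7 = g5 XOR g6 must be 0, so g5 and g6 are equal.
Enumerating the 32 input combinations, 22 give g7 = 0 and 10 give g7 = 1.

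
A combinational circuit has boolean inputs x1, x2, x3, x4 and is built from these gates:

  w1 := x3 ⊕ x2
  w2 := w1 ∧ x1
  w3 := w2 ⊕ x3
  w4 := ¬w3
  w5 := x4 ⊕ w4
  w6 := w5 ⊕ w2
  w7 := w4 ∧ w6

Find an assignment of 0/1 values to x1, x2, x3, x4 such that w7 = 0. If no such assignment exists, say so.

Check with x1=1 x2=1 x3=1 x4=0:
w1 = x3 ⊕ x2 = 1 ⊕ 1 = 0
w2 = w1 ∧ x1 = 0 ∧ 1 = 0
w3 = w2 ⊕ x3 = 0 ⊕ 1 = 1
w4 = ¬w3 = ¬1 = 0
w5 = x4 ⊕ w4 = 0 ⊕ 0 = 0
w6 = w5 ⊕ w2 = 0 ⊕ 0 = 0
w7 = w4 ∧ w6 = 0 ∧ 0 = 0
So w7 = 0 as required.

x1=1 x2=1 x3=1 x4=0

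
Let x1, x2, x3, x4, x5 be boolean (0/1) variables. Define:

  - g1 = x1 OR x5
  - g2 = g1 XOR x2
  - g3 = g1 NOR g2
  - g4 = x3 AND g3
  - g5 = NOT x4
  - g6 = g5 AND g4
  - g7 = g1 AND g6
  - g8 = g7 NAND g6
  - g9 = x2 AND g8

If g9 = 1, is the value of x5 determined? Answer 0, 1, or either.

either

Both values of x5 occur among assignments with g9 = 1:
  x5=0: x1=0, x2=1, x3=0, x4=0, x5=0
  x5=1: x1=0, x2=1, x3=0, x4=0, x5=1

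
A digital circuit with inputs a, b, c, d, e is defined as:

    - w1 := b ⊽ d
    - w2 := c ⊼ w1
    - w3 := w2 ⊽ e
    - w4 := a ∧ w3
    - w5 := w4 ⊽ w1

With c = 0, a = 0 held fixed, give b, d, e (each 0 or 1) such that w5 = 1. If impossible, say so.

b=0 d=1 e=0

w5 = w4 ⊽ w1 must be 1, so both w4 = 0 and w1 = 0.
w4 = a ∧ w3 must be 0, so at least one of a, w3 is 0.
Check with c = 0, a = 0 and b=0, d=1, e=0:
w1 = b ⊽ d = 0 ⊽ 1 = 0
w2 = c ⊼ w1 = 0 ⊼ 0 = 1
w3 = w2 ⊽ e = 1 ⊽ 0 = 0
w4 = a ∧ w3 = 0 ∧ 0 = 0
w5 = w4 ⊽ w1 = 0 ⊽ 0 = 1
So w5 = 1.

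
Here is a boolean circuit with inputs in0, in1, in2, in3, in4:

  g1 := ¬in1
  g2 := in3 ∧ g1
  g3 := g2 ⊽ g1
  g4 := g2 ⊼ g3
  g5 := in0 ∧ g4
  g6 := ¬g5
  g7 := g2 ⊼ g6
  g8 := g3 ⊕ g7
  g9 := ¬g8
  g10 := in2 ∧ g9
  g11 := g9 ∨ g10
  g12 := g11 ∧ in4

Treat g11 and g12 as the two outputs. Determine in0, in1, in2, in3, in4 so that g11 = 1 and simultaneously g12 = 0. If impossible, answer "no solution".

in0=0 in1=1 in2=0 in3=1 in4=0

Check with in0=0 in1=1 in2=0 in3=1 in4=0:
g1 = ¬in1 = ¬1 = 0
g2 = in3 ∧ g1 = 1 ∧ 0 = 0
g3 = g2 ⊽ g1 = 0 ⊽ 0 = 1
g4 = g2 ⊼ g3 = 0 ⊼ 1 = 1
g5 = in0 ∧ g4 = 0 ∧ 1 = 0
g6 = ¬g5 = ¬0 = 1
g7 = g2 ⊼ g6 = 0 ⊼ 1 = 1
g8 = g3 ⊕ g7 = 1 ⊕ 1 = 0
g9 = ¬g8 = ¬0 = 1
g10 = in2 ∧ g9 = 0 ∧ 1 = 0
g11 = g9 ∨ g10 = 1 ∨ 0 = 1
g12 = g11 ∧ in4 = 1 ∧ 0 = 0
So g11 = 1 and g12 = 0.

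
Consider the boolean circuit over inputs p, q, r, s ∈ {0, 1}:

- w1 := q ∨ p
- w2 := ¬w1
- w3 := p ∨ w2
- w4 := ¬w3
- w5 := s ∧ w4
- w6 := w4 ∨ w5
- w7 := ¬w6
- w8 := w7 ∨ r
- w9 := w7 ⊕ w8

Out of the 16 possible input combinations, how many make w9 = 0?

w9 = w7 ⊕ w8 must be 0, so w7 and w8 are equal.
Enumerating the 16 input combinations, 14 give w9 = 0 and 2 give w9 = 1.

14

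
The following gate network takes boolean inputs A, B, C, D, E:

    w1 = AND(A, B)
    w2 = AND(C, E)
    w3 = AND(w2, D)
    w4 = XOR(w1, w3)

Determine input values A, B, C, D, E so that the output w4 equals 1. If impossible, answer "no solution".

A=1, B=1, C=1, D=1, E=0

w4 = XOR(w1, w3) must be 1, so w1 and w3 differ.
Check with A=1, B=1, C=1, D=1, E=0:
w1 = AND(A, B) = AND(1, 1) = 1
w2 = AND(C, E) = AND(1, 0) = 0
w3 = AND(w2, D) = AND(0, 1) = 0
w4 = XOR(w1, w3) = XOR(1, 0) = 1
So w4 = 1 as required.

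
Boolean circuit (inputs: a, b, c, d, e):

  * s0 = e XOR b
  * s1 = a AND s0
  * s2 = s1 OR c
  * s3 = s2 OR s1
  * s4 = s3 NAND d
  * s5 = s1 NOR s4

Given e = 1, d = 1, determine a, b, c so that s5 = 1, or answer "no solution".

s5 = s1 NOR s4 must be 1, so both s1 = 0 and s4 = 0.
Check with e = 1, d = 1 and a=0, b=1, c=1:
s0 = e XOR b = 1 XOR 1 = 0
s1 = a AND s0 = 0 AND 0 = 0
s2 = s1 OR c = 0 OR 1 = 1
s3 = s2 OR s1 = 1 OR 0 = 1
s4 = s3 NAND d = 1 NAND 1 = 0
s5 = s1 NOR s4 = 0 NOR 0 = 1
So s5 = 1.

a=0, b=1, c=1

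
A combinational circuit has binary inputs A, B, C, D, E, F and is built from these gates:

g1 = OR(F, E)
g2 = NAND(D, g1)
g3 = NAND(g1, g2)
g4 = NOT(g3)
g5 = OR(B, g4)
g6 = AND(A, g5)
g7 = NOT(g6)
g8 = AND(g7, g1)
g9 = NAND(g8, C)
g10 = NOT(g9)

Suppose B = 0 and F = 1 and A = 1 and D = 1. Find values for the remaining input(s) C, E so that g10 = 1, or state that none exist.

C=1, E=0

g10 = NOT(g9) must be 1, so g9 = 0.
g9 = NAND(g8, C) must be 0, so both g8 = 1 and C = 1.
Check with B = 0 and F = 1 and A = 1 and D = 1 and C=1, E=0:
g1 = OR(F, E) = OR(1, 0) = 1
g2 = NAND(D, g1) = NAND(1, 1) = 0
g3 = NAND(g1, g2) = NAND(1, 0) = 1
g4 = NOT(g3) = NOT 1 = 0
g5 = OR(B, g4) = OR(0, 0) = 0
g6 = AND(A, g5) = AND(1, 0) = 0
g7 = NOT(g6) = NOT 0 = 1
g8 = AND(g7, g1) = AND(1, 1) = 1
g9 = NAND(g8, C) = NAND(1, 1) = 0
g10 = NOT(g9) = NOT 0 = 1
So g10 = 1.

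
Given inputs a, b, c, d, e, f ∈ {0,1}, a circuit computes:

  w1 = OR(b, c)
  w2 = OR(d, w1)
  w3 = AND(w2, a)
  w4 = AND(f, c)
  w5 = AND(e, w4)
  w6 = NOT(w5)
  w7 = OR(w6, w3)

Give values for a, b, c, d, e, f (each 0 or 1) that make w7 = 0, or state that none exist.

a=0 b=1 c=1 d=0 e=1 f=1

w7 = OR(w6, w3) must be 0, so both w6 = 0 and w3 = 0.
Check with a=0 b=1 c=1 d=0 e=1 f=1:
w1 = OR(b, c) = OR(1, 1) = 1
w2 = OR(d, w1) = OR(0, 1) = 1
w3 = AND(w2, a) = AND(1, 0) = 0
w4 = AND(f, c) = AND(1, 1) = 1
w5 = AND(e, w4) = AND(1, 1) = 1
w6 = NOT(w5) = NOT 1 = 0
w7 = OR(w6, w3) = OR(0, 0) = 0
So w7 = 0 as required.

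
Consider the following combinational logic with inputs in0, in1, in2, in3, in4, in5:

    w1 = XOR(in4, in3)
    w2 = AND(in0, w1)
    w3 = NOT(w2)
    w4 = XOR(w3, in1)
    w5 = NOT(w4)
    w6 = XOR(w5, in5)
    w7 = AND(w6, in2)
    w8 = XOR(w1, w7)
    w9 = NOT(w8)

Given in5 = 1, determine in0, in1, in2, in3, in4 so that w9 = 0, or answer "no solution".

w9 = NOT(w8) must be 0, so w8 = 1.
w8 = XOR(w1, w7) must be 1, so w1 and w7 differ.
Check with in5 = 1 and in0=0, in1=0, in2=1, in3=1, in4=1:
w1 = XOR(in4, in3) = XOR(1, 1) = 0
w2 = AND(in0, w1) = AND(0, 0) = 0
w3 = NOT(w2) = NOT 0 = 1
w4 = XOR(w3, in1) = XOR(1, 0) = 1
w5 = NOT(w4) = NOT 1 = 0
w6 = XOR(w5, in5) = XOR(0, 1) = 1
w7 = AND(w6, in2) = AND(1, 1) = 1
w8 = XOR(w1, w7) = XOR(0, 1) = 1
w9 = NOT(w8) = NOT 1 = 0
So w9 = 0.

in0=0 in1=0 in2=1 in3=1 in4=1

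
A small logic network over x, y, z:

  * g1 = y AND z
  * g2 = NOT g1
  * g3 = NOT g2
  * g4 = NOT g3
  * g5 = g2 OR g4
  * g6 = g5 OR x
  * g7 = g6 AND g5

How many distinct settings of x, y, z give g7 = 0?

g7 = g6 AND g5 must be 0, so at least one of g6, g5 is 0.
Satisfying assignments:
  x=0, y=1, z=1
  x=1, y=1, z=1

2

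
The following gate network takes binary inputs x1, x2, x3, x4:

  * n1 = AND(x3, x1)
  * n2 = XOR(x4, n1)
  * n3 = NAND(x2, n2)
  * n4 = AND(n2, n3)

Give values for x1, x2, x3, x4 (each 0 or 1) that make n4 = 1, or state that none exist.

n4 = AND(n2, n3) must be 1, so both n2 = 1 and n3 = 1.
n2 = XOR(x4, n1) must be 1, so x4 and n1 differ.
Check with x1=0 x2=0 x3=0 x4=1:
n1 = AND(x3, x1) = AND(0, 0) = 0
n2 = XOR(x4, n1) = XOR(1, 0) = 1
n3 = NAND(x2, n2) = NAND(0, 1) = 1
n4 = AND(n2, n3) = AND(1, 1) = 1
So n4 = 1 as required.

x1=0 x2=0 x3=0 x4=1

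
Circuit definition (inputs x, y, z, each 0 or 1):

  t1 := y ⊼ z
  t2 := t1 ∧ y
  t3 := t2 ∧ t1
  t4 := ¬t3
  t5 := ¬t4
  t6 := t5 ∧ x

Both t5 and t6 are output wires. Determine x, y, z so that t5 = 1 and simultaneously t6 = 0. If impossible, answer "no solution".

Check with x=0, y=1, z=0:
t1 = y ⊼ z = 1 ⊼ 0 = 1
t2 = t1 ∧ y = 1 ∧ 1 = 1
t3 = t2 ∧ t1 = 1 ∧ 1 = 1
t4 = ¬t3 = ¬1 = 0
t5 = ¬t4 = ¬0 = 1
t6 = t5 ∧ x = 1 ∧ 0 = 0
So t5 = 1 and t6 = 0.

x=0, y=1, z=0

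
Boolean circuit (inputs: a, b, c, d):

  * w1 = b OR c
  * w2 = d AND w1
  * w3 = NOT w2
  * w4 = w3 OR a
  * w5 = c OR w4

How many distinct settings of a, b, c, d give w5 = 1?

w5 = c OR w4 must be 1, so at least one of c, w4 is 1.
Enumerating the 16 input combinations, 15 give w5 = 1 and 1 give w5 = 0.

15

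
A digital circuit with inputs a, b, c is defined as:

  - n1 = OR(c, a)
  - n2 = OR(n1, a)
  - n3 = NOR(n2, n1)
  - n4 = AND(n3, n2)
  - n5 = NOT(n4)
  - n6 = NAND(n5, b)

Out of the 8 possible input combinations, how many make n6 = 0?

4

n6 = NAND(n5, b) must be 0, so both n5 = 1 and b = 1.
n5 = NOT(n4) must be 1, so n4 = 0.
n4 = AND(n3, n2) must be 0, so at least one of n3, n2 is 0.
Enumerating the 8 input combinations, 4 give n6 = 0 and 4 give n6 = 1.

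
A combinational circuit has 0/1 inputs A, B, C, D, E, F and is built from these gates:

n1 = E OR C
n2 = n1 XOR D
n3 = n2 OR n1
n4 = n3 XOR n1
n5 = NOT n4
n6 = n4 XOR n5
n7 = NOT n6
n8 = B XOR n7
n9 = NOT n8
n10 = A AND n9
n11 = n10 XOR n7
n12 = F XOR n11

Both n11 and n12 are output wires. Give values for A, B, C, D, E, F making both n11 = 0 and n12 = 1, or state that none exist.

A=0, B=1, C=1, D=0, E=1, F=1

Check with A=0, B=1, C=1, D=0, E=1, F=1:
n1 = E OR C = 1 OR 1 = 1
n2 = n1 XOR D = 1 XOR 0 = 1
n3 = n2 OR n1 = 1 OR 1 = 1
n4 = n3 XOR n1 = 1 XOR 1 = 0
n5 = NOT n4 = NOT 0 = 1
n6 = n4 XOR n5 = 0 XOR 1 = 1
n7 = NOT n6 = NOT 1 = 0
n8 = B XOR n7 = 1 XOR 0 = 1
n9 = NOT n8 = NOT 1 = 0
n10 = A AND n9 = 0 AND 0 = 0
n11 = n10 XOR n7 = 0 XOR 0 = 0
n12 = F XOR n11 = 1 XOR 0 = 1
So n11 = 0 and n12 = 1.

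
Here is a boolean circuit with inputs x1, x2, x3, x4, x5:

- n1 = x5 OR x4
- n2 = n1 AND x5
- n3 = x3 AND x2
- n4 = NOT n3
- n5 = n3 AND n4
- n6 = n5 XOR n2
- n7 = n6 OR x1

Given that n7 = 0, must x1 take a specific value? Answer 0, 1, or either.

0

n7 = n6 OR x1 must be 0, so both n6 = 0 and x1 = 0.
Every assignment with n7 = 0 has x1 = 0; there are 8 such assignment(s).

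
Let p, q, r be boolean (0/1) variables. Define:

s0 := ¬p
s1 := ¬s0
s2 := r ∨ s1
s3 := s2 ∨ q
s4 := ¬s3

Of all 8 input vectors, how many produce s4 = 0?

7

s4 = ¬s3 must be 0, so s3 = 1.
s3 = s2 ∨ q must be 1, so at least one of s2, q is 1.
Enumerating the 8 input combinations, 7 give s4 = 0 and 1 give s4 = 1.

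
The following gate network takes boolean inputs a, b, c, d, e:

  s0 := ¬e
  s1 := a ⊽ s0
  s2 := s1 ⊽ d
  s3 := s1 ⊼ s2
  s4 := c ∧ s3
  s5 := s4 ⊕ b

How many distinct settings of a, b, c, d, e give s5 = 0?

16

s5 = s4 ⊕ b must be 0, so s4 and b are equal.
Enumerating the 32 input combinations, 16 give s5 = 0 and 16 give s5 = 1.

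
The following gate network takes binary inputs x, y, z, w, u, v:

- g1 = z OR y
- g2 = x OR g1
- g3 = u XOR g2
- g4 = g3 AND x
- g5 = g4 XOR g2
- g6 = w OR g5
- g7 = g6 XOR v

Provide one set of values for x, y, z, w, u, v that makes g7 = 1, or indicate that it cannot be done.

g7 = g6 XOR v must be 1, so g6 and v differ.
Check with x=0, y=1, z=0, w=0, u=0, v=0:
g1 = z OR y = 0 OR 1 = 1
g2 = x OR g1 = 0 OR 1 = 1
g3 = u XOR g2 = 0 XOR 1 = 1
g4 = g3 AND x = 1 AND 0 = 0
g5 = g4 XOR g2 = 0 XOR 1 = 1
g6 = w OR g5 = 0 OR 1 = 1
g7 = g6 XOR v = 1 XOR 0 = 1
So g7 = 1 as required.

x=0, y=1, z=0, w=0, u=0, v=0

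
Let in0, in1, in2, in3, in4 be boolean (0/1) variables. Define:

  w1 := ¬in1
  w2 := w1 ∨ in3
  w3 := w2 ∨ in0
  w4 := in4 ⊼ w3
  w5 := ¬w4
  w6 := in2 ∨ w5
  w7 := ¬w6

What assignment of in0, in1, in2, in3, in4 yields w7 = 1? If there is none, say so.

in0=1, in1=0, in2=0, in3=0, in4=0

w7 = ¬w6 must be 1, so w6 = 0.
w6 = in2 ∨ w5 must be 0, so both in2 = 0 and w5 = 0.
Check with in0=1, in1=0, in2=0, in3=0, in4=0:
w1 = ¬in1 = ¬0 = 1
w2 = w1 ∨ in3 = 1 ∨ 0 = 1
w3 = w2 ∨ in0 = 1 ∨ 1 = 1
w4 = in4 ⊼ w3 = 0 ⊼ 1 = 1
w5 = ¬w4 = ¬1 = 0
w6 = in2 ∨ w5 = 0 ∨ 0 = 0
w7 = ¬w6 = ¬0 = 1
So w7 = 1 as required.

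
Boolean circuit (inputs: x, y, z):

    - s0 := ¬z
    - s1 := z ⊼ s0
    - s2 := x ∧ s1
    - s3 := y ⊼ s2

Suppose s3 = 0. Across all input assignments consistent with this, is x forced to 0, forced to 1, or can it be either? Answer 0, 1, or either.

s3 = y ⊼ s2 must be 0, so both y = 1 and s2 = 1.
s2 = x ∧ s1 must be 1, so both x = 1 and s1 = 1.
s1 = z ⊼ s0 must be 1, so at least one of z, s0 is 0.
Every assignment with s3 = 0 has x = 1; there are 2 such assignment(s).
  x=1, y=1, z=0
  x=1, y=1, z=1

1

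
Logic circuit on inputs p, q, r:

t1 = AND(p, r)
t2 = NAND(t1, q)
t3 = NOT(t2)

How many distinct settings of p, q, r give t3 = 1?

t3 = NOT(t2) must be 1, so t2 = 0.
t2 = NAND(t1, q) must be 0, so both t1 = 1 and q = 1.
t1 = AND(p, r) must be 1, so both p = 1 and r = 1.
Satisfying assignments:
  p=1, q=1, r=1

1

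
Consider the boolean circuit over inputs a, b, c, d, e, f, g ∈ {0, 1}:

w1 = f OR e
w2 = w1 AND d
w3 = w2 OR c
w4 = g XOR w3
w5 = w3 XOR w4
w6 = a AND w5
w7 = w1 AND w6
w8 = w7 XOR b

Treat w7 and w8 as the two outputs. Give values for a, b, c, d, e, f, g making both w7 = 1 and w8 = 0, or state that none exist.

Check with a=1 b=1 c=0 d=1 e=1 f=1 g=1:
w1 = f OR e = 1 OR 1 = 1
w2 = w1 AND d = 1 AND 1 = 1
w3 = w2 OR c = 1 OR 0 = 1
w4 = g XOR w3 = 1 XOR 1 = 0
w5 = w3 XOR w4 = 1 XOR 0 = 1
w6 = a AND w5 = 1 AND 1 = 1
w7 = w1 AND w6 = 1 AND 1 = 1
w8 = w7 XOR b = 1 XOR 1 = 0
So w7 = 1 and w8 = 0.

a=1 b=1 c=0 d=1 e=1 f=1 g=1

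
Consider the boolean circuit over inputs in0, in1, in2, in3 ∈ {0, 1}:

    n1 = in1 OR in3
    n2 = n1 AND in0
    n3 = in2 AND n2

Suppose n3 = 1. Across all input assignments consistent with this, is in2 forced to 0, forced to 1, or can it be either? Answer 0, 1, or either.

n3 = in2 AND n2 must be 1, so both in2 = 1 and n2 = 1.
n2 = n1 AND in0 must be 1, so both n1 = 1 and in0 = 1.
n1 = in1 OR in3 must be 1, so at least one of in1, in3 is 1.
Every assignment with n3 = 1 has in2 = 1; there are 3 such assignment(s).
  in0=1, in1=0, in2=1, in3=1
  in0=1, in1=1, in2=1, in3=0
  in0=1, in1=1, in2=1, in3=1

1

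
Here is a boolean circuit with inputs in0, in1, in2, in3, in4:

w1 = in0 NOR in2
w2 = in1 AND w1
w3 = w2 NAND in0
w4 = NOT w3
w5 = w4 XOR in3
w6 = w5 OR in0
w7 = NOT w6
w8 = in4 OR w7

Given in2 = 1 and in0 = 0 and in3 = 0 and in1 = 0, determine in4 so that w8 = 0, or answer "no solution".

With in2 = 1 and in0 = 0 and in3 = 0 and in1 = 0 fixed, none of the 2 settings of in4 give w8 = 0.
For example, with in4=1:
w1 = in0 NOR in2 = 0 NOR 1 = 0
w2 = in1 AND w1 = 0 AND 0 = 0
w3 = w2 NAND in0 = 0 NAND 0 = 1
w4 = NOT w3 = NOT 1 = 0
w5 = w4 XOR in3 = 0 XOR 0 = 0
w6 = w5 OR in0 = 0 OR 0 = 0
w7 = NOT w6 = NOT 0 = 1
w8 = in4 OR w7 = 1 OR 1 = 1
giving w8 = 1 ≠ 0.

no solution exists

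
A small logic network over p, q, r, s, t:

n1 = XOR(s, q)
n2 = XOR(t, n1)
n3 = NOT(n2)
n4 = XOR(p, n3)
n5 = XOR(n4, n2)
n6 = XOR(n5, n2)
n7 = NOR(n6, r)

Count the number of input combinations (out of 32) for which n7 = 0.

n7 = NOR(n6, r) must be 0, so at least one of n6, r is 1.
Enumerating the 32 input combinations, 24 give n7 = 0 and 8 give n7 = 1.

24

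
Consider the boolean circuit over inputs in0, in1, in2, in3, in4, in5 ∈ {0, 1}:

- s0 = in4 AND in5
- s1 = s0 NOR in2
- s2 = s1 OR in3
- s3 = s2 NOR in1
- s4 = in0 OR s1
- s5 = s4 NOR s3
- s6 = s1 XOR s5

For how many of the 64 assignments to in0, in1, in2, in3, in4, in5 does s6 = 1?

39

s6 = s1 XOR s5 must be 1, so s1 and s5 differ.
Enumerating the 64 input combinations, 39 give s6 = 1 and 25 give s6 = 0.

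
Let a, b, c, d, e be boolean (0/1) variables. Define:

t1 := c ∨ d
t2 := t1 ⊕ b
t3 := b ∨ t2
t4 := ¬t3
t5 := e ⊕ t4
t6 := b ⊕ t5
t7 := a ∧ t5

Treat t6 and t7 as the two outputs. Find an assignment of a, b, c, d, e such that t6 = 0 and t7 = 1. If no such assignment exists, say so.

a=1 b=1 c=1 d=0 e=1

Check with a=1 b=1 c=1 d=0 e=1:
t1 = c ∨ d = 1 ∨ 0 = 1
t2 = t1 ⊕ b = 1 ⊕ 1 = 0
t3 = b ∨ t2 = 1 ∨ 0 = 1
t4 = ¬t3 = ¬1 = 0
t5 = e ⊕ t4 = 1 ⊕ 0 = 1
t6 = b ⊕ t5 = 1 ⊕ 1 = 0
t7 = a ∧ t5 = 1 ∧ 1 = 1
So t6 = 0 and t7 = 1.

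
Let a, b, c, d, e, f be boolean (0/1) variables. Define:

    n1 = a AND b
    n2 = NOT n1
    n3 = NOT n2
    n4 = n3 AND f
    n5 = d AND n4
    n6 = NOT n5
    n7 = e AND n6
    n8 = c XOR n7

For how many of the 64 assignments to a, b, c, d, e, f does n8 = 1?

n8 = c XOR n7 must be 1, so c and n7 differ.
Enumerating the 64 input combinations, 32 give n8 = 1 and 32 give n8 = 0.

32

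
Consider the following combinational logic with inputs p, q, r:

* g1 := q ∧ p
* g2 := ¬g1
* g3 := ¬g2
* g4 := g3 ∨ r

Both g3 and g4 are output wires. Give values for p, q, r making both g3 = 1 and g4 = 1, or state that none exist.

p=1, q=1, r=1

Check with p=1, q=1, r=1:
g1 = q ∧ p = 1 ∧ 1 = 1
g2 = ¬g1 = ¬1 = 0
g3 = ¬g2 = ¬0 = 1
g4 = g3 ∨ r = 1 ∨ 1 = 1
So g3 = 1 and g4 = 1.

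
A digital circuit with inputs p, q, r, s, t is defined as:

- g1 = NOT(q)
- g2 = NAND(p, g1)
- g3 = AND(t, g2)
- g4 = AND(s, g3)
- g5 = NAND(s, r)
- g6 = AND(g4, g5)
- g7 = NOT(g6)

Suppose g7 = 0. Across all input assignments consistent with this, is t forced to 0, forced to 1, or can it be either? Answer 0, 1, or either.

g7 = NOT(g6) must be 0, so g6 = 1.
Every assignment with g7 = 0 has t = 1; there are 3 such assignment(s).
  p=0, q=0, r=0, s=1, t=1
  p=0, q=1, r=0, s=1, t=1
  p=1, q=1, r=0, s=1, t=1

1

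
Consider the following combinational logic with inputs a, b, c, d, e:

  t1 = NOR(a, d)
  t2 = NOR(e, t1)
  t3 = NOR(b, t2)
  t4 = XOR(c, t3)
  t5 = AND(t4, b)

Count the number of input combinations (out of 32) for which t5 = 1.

t5 = AND(t4, b) must be 1, so both t4 = 1 and b = 1.
Enumerating the 32 input combinations, 8 give t5 = 1 and 24 give t5 = 0.

8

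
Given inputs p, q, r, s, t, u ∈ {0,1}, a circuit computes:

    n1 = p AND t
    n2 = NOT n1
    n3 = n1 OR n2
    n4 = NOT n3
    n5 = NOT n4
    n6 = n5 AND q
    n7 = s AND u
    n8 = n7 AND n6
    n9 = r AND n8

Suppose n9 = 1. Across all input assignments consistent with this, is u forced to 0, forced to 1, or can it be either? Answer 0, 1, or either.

1

n9 = r AND n8 must be 1, so both r = 1 and n8 = 1.
Every assignment with n9 = 1 has u = 1; there are 4 such assignment(s).
  p=0, q=1, r=1, s=1, t=0, u=1
  p=0, q=1, r=1, s=1, t=1, u=1
  p=1, q=1, r=1, s=1, t=0, u=1
  p=1, q=1, r=1, s=1, t=1, u=1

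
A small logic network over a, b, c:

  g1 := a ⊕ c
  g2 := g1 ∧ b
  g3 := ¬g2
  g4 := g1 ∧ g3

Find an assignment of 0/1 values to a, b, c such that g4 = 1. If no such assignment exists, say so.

a=0, b=0, c=1

g4 = g1 ∧ g3 must be 1, so both g1 = 1 and g3 = 1.
Check with a=0, b=0, c=1:
g1 = a ⊕ c = 0 ⊕ 1 = 1
g2 = g1 ∧ b = 1 ∧ 0 = 0
g3 = ¬g2 = ¬0 = 1
g4 = g1 ∧ g3 = 1 ∧ 1 = 1
So g4 = 1 as required.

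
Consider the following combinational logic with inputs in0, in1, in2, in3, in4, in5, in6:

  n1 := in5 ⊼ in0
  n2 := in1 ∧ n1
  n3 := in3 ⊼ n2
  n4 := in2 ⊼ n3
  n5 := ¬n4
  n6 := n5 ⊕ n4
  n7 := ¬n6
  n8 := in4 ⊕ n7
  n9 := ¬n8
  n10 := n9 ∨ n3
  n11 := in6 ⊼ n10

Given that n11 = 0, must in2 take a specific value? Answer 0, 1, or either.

either

Both values of in2 occur among assignments with n11 = 0:
  in2=0: in0=0, in1=0, in2=0, in3=0, in4=0, in5=0, in6=1
  in2=1: in0=0, in1=0, in2=1, in3=0, in4=0, in5=0, in6=1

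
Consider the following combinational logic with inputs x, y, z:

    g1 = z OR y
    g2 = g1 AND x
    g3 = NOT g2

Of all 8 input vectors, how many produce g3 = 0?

3

g3 = NOT g2 must be 0, so g2 = 1.
Satisfying assignments:
  x=1, y=0, z=1
  x=1, y=1, z=0
  x=1, y=1, z=1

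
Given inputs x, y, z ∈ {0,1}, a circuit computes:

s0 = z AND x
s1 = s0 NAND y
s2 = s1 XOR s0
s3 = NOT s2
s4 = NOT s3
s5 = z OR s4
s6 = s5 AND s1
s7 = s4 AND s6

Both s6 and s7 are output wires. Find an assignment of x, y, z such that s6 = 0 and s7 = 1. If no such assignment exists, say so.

Across all 8 input combinations, none give both s6 = 0 and s7 = 1.

no solution exists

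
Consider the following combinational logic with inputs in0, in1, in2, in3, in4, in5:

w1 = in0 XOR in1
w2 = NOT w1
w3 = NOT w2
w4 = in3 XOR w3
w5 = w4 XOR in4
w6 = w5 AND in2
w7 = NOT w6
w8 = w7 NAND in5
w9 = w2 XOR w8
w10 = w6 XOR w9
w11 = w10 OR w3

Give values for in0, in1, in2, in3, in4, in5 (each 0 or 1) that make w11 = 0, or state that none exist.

in0=0, in1=0, in2=1, in3=0, in4=0, in5=0

w11 = w10 OR w3 must be 0, so both w10 = 0 and w3 = 0.
Check with in0=0, in1=0, in2=1, in3=0, in4=0, in5=0:
w1 = in0 XOR in1 = 0 XOR 0 = 0
w2 = NOT w1 = NOT 0 = 1
w3 = NOT w2 = NOT 1 = 0
w4 = in3 XOR w3 = 0 XOR 0 = 0
w5 = w4 XOR in4 = 0 XOR 0 = 0
w6 = w5 AND in2 = 0 AND 1 = 0
w7 = NOT w6 = NOT 0 = 1
w8 = w7 NAND in5 = 1 NAND 0 = 1
w9 = w2 XOR w8 = 1 XOR 1 = 0
w10 = w6 XOR w9 = 0 XOR 0 = 0
w11 = w10 OR w3 = 0 OR 0 = 0
So w11 = 0 as required.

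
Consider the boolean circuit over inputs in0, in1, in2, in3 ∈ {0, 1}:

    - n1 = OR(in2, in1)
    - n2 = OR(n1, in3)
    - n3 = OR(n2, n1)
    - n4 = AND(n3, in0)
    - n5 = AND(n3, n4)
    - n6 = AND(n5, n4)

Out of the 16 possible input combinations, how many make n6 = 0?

9

n6 = AND(n5, n4) must be 0, so at least one of n5, n4 is 0.
Enumerating the 16 input combinations, 9 give n6 = 0 and 7 give n6 = 1.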